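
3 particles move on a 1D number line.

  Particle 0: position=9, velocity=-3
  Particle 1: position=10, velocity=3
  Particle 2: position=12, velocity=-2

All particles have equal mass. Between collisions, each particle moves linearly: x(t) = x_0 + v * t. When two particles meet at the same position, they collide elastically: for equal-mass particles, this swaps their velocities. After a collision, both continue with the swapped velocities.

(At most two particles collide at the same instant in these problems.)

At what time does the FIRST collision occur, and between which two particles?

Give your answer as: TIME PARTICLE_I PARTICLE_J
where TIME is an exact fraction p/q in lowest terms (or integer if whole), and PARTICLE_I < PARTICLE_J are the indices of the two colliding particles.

Pair (0,1): pos 9,10 vel -3,3 -> not approaching (rel speed -6 <= 0)
Pair (1,2): pos 10,12 vel 3,-2 -> gap=2, closing at 5/unit, collide at t=2/5
Earliest collision: t=2/5 between 1 and 2

Answer: 2/5 1 2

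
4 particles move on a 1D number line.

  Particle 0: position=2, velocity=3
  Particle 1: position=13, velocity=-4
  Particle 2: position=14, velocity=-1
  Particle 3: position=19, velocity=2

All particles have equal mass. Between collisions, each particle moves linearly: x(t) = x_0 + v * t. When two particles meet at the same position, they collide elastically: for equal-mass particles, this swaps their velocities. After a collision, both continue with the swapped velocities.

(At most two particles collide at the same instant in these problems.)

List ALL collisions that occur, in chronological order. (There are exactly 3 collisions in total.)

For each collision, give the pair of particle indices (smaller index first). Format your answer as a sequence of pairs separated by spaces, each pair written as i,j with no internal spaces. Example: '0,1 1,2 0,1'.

Answer: 0,1 1,2 2,3

Derivation:
Collision at t=11/7: particles 0 and 1 swap velocities; positions: p0=47/7 p1=47/7 p2=87/7 p3=155/7; velocities now: v0=-4 v1=3 v2=-1 v3=2
Collision at t=3: particles 1 and 2 swap velocities; positions: p0=1 p1=11 p2=11 p3=25; velocities now: v0=-4 v1=-1 v2=3 v3=2
Collision at t=17: particles 2 and 3 swap velocities; positions: p0=-55 p1=-3 p2=53 p3=53; velocities now: v0=-4 v1=-1 v2=2 v3=3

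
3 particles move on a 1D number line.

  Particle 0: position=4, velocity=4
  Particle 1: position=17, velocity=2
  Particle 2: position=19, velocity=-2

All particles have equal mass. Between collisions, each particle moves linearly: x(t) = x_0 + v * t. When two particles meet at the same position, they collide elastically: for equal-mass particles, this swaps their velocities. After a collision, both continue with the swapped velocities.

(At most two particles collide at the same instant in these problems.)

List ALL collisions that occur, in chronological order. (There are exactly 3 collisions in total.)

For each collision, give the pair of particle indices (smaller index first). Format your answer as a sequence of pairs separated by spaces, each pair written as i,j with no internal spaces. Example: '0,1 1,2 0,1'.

Answer: 1,2 0,1 1,2

Derivation:
Collision at t=1/2: particles 1 and 2 swap velocities; positions: p0=6 p1=18 p2=18; velocities now: v0=4 v1=-2 v2=2
Collision at t=5/2: particles 0 and 1 swap velocities; positions: p0=14 p1=14 p2=22; velocities now: v0=-2 v1=4 v2=2
Collision at t=13/2: particles 1 and 2 swap velocities; positions: p0=6 p1=30 p2=30; velocities now: v0=-2 v1=2 v2=4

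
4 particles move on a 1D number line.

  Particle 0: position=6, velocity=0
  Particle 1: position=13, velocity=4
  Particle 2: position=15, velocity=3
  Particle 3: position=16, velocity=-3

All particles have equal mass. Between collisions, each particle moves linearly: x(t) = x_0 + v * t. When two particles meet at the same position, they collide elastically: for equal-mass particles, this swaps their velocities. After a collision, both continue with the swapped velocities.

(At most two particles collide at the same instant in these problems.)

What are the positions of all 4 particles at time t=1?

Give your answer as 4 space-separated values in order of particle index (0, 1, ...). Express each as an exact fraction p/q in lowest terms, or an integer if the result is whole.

Collision at t=1/6: particles 2 and 3 swap velocities; positions: p0=6 p1=41/3 p2=31/2 p3=31/2; velocities now: v0=0 v1=4 v2=-3 v3=3
Collision at t=3/7: particles 1 and 2 swap velocities; positions: p0=6 p1=103/7 p2=103/7 p3=114/7; velocities now: v0=0 v1=-3 v2=4 v3=3
Advance to t=1 (no further collisions before then); velocities: v0=0 v1=-3 v2=4 v3=3; positions = 6 13 17 18

Answer: 6 13 17 18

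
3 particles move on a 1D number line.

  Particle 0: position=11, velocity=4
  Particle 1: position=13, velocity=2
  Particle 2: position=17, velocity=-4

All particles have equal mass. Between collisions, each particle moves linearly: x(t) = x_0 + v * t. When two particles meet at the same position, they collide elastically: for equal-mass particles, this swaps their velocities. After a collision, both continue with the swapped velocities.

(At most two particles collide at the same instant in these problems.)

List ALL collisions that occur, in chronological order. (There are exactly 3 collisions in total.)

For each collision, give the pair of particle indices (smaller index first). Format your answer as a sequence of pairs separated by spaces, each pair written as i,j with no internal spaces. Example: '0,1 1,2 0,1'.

Collision at t=2/3: particles 1 and 2 swap velocities; positions: p0=41/3 p1=43/3 p2=43/3; velocities now: v0=4 v1=-4 v2=2
Collision at t=3/4: particles 0 and 1 swap velocities; positions: p0=14 p1=14 p2=29/2; velocities now: v0=-4 v1=4 v2=2
Collision at t=1: particles 1 and 2 swap velocities; positions: p0=13 p1=15 p2=15; velocities now: v0=-4 v1=2 v2=4

Answer: 1,2 0,1 1,2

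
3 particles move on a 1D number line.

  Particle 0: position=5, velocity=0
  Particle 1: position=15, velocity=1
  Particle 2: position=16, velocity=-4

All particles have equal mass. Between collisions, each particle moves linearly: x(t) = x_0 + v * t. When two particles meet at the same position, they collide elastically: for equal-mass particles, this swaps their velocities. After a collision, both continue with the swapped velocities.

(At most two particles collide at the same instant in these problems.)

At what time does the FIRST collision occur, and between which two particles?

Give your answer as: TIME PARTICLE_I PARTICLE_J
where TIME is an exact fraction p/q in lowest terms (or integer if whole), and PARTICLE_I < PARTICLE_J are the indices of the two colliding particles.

Answer: 1/5 1 2

Derivation:
Pair (0,1): pos 5,15 vel 0,1 -> not approaching (rel speed -1 <= 0)
Pair (1,2): pos 15,16 vel 1,-4 -> gap=1, closing at 5/unit, collide at t=1/5
Earliest collision: t=1/5 between 1 and 2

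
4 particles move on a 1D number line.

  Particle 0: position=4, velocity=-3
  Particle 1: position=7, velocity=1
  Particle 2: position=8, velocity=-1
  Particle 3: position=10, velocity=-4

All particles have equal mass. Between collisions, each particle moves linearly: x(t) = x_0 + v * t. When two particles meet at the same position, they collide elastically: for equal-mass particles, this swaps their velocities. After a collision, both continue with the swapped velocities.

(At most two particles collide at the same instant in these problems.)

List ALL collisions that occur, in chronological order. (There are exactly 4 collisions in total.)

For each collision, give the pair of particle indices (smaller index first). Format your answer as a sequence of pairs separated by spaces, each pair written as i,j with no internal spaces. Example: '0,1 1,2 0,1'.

Collision at t=1/2: particles 1 and 2 swap velocities; positions: p0=5/2 p1=15/2 p2=15/2 p3=8; velocities now: v0=-3 v1=-1 v2=1 v3=-4
Collision at t=3/5: particles 2 and 3 swap velocities; positions: p0=11/5 p1=37/5 p2=38/5 p3=38/5; velocities now: v0=-3 v1=-1 v2=-4 v3=1
Collision at t=2/3: particles 1 and 2 swap velocities; positions: p0=2 p1=22/3 p2=22/3 p3=23/3; velocities now: v0=-3 v1=-4 v2=-1 v3=1
Collision at t=6: particles 0 and 1 swap velocities; positions: p0=-14 p1=-14 p2=2 p3=13; velocities now: v0=-4 v1=-3 v2=-1 v3=1

Answer: 1,2 2,3 1,2 0,1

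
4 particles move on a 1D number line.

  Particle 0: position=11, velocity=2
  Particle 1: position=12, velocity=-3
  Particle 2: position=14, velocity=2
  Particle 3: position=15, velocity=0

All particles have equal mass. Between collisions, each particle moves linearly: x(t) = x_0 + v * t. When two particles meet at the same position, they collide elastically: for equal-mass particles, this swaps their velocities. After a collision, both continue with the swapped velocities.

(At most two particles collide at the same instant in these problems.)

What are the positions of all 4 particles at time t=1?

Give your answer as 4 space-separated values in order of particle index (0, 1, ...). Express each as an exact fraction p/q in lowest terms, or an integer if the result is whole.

Answer: 9 13 15 16

Derivation:
Collision at t=1/5: particles 0 and 1 swap velocities; positions: p0=57/5 p1=57/5 p2=72/5 p3=15; velocities now: v0=-3 v1=2 v2=2 v3=0
Collision at t=1/2: particles 2 and 3 swap velocities; positions: p0=21/2 p1=12 p2=15 p3=15; velocities now: v0=-3 v1=2 v2=0 v3=2
Advance to t=1 (no further collisions before then); velocities: v0=-3 v1=2 v2=0 v3=2; positions = 9 13 15 16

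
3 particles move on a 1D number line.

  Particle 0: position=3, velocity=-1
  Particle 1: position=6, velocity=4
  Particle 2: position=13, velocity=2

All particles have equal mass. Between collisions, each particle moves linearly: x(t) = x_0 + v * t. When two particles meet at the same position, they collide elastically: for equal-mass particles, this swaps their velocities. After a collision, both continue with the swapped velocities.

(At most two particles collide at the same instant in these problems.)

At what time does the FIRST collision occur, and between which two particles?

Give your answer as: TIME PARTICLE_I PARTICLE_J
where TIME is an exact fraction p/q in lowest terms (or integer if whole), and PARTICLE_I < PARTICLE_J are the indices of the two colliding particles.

Answer: 7/2 1 2

Derivation:
Pair (0,1): pos 3,6 vel -1,4 -> not approaching (rel speed -5 <= 0)
Pair (1,2): pos 6,13 vel 4,2 -> gap=7, closing at 2/unit, collide at t=7/2
Earliest collision: t=7/2 between 1 and 2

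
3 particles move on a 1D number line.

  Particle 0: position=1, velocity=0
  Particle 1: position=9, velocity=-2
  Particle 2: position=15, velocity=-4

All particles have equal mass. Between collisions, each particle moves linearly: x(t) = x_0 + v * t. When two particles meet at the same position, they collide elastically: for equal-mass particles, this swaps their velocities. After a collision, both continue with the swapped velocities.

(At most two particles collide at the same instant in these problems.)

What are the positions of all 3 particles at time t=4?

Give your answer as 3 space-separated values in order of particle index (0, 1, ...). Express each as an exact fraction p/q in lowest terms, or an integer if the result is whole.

Collision at t=3: particles 1 and 2 swap velocities; positions: p0=1 p1=3 p2=3; velocities now: v0=0 v1=-4 v2=-2
Collision at t=7/2: particles 0 and 1 swap velocities; positions: p0=1 p1=1 p2=2; velocities now: v0=-4 v1=0 v2=-2
Collision at t=4: particles 1 and 2 swap velocities; positions: p0=-1 p1=1 p2=1; velocities now: v0=-4 v1=-2 v2=0
Advance to t=4 (no further collisions before then); velocities: v0=-4 v1=-2 v2=0; positions = -1 1 1

Answer: -1 1 1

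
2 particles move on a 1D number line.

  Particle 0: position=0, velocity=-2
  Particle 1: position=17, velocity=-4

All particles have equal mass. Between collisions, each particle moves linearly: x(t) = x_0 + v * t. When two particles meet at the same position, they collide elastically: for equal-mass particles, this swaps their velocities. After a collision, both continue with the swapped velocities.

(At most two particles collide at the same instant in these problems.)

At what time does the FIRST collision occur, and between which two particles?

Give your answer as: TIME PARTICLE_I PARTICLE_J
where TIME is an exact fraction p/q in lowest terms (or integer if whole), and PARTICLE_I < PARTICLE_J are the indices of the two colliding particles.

Answer: 17/2 0 1

Derivation:
Pair (0,1): pos 0,17 vel -2,-4 -> gap=17, closing at 2/unit, collide at t=17/2
Earliest collision: t=17/2 between 0 and 1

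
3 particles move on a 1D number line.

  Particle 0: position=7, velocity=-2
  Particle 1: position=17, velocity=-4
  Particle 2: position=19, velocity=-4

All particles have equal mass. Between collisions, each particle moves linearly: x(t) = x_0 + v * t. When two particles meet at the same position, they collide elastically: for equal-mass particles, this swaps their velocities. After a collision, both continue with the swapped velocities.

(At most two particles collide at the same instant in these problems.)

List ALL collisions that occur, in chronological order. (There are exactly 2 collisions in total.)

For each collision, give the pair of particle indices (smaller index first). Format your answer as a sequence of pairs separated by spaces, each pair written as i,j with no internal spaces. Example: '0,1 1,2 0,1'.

Collision at t=5: particles 0 and 1 swap velocities; positions: p0=-3 p1=-3 p2=-1; velocities now: v0=-4 v1=-2 v2=-4
Collision at t=6: particles 1 and 2 swap velocities; positions: p0=-7 p1=-5 p2=-5; velocities now: v0=-4 v1=-4 v2=-2

Answer: 0,1 1,2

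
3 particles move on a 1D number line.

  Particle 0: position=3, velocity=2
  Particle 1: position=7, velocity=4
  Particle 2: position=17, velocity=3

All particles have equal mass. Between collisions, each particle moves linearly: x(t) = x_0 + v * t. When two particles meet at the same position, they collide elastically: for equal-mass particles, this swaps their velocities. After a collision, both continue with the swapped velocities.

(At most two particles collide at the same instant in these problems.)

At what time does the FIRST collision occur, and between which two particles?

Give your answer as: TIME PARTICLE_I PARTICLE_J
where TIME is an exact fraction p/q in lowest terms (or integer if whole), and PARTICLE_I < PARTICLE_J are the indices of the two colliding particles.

Answer: 10 1 2

Derivation:
Pair (0,1): pos 3,7 vel 2,4 -> not approaching (rel speed -2 <= 0)
Pair (1,2): pos 7,17 vel 4,3 -> gap=10, closing at 1/unit, collide at t=10
Earliest collision: t=10 between 1 and 2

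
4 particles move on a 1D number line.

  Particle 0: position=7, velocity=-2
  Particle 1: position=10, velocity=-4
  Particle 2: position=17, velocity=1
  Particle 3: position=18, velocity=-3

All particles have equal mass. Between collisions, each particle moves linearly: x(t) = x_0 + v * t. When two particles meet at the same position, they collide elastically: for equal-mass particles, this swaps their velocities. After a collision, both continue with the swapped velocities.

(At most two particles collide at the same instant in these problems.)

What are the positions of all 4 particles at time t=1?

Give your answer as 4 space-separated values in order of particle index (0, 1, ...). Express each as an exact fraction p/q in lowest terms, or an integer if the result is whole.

Answer: 5 6 15 18

Derivation:
Collision at t=1/4: particles 2 and 3 swap velocities; positions: p0=13/2 p1=9 p2=69/4 p3=69/4; velocities now: v0=-2 v1=-4 v2=-3 v3=1
Advance to t=1 (no further collisions before then); velocities: v0=-2 v1=-4 v2=-3 v3=1; positions = 5 6 15 18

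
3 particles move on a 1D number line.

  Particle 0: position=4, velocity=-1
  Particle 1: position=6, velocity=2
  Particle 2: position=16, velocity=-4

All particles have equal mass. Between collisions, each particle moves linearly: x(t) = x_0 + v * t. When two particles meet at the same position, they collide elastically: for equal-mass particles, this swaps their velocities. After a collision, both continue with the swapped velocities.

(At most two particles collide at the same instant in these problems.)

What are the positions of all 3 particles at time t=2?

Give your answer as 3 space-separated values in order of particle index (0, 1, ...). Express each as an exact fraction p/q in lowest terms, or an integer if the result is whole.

Collision at t=5/3: particles 1 and 2 swap velocities; positions: p0=7/3 p1=28/3 p2=28/3; velocities now: v0=-1 v1=-4 v2=2
Advance to t=2 (no further collisions before then); velocities: v0=-1 v1=-4 v2=2; positions = 2 8 10

Answer: 2 8 10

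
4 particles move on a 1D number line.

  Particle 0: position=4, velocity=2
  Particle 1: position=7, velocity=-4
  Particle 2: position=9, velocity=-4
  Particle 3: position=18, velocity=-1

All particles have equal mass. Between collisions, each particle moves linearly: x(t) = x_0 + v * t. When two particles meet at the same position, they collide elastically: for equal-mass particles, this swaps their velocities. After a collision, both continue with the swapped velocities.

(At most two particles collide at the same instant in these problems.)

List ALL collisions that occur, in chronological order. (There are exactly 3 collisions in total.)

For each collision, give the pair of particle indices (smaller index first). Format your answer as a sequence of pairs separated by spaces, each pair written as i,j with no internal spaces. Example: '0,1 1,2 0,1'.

Collision at t=1/2: particles 0 and 1 swap velocities; positions: p0=5 p1=5 p2=7 p3=35/2; velocities now: v0=-4 v1=2 v2=-4 v3=-1
Collision at t=5/6: particles 1 and 2 swap velocities; positions: p0=11/3 p1=17/3 p2=17/3 p3=103/6; velocities now: v0=-4 v1=-4 v2=2 v3=-1
Collision at t=14/3: particles 2 and 3 swap velocities; positions: p0=-35/3 p1=-29/3 p2=40/3 p3=40/3; velocities now: v0=-4 v1=-4 v2=-1 v3=2

Answer: 0,1 1,2 2,3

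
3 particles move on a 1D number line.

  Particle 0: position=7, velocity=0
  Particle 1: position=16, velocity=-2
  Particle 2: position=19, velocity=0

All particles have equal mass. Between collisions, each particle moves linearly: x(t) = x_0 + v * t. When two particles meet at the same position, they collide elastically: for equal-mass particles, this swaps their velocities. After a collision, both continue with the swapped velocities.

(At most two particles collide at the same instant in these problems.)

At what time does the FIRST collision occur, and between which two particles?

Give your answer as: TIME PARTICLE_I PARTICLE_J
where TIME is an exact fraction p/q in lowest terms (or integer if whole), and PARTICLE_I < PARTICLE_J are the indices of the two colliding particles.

Pair (0,1): pos 7,16 vel 0,-2 -> gap=9, closing at 2/unit, collide at t=9/2
Pair (1,2): pos 16,19 vel -2,0 -> not approaching (rel speed -2 <= 0)
Earliest collision: t=9/2 between 0 and 1

Answer: 9/2 0 1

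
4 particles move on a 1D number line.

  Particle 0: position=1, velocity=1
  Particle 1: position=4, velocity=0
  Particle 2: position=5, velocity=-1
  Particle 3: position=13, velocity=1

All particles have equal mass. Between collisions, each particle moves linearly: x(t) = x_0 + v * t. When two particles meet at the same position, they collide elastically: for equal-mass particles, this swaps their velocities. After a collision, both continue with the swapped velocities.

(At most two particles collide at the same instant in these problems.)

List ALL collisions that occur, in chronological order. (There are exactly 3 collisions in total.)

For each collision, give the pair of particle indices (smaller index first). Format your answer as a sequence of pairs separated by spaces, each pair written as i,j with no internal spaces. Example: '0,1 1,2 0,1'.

Answer: 1,2 0,1 1,2

Derivation:
Collision at t=1: particles 1 and 2 swap velocities; positions: p0=2 p1=4 p2=4 p3=14; velocities now: v0=1 v1=-1 v2=0 v3=1
Collision at t=2: particles 0 and 1 swap velocities; positions: p0=3 p1=3 p2=4 p3=15; velocities now: v0=-1 v1=1 v2=0 v3=1
Collision at t=3: particles 1 and 2 swap velocities; positions: p0=2 p1=4 p2=4 p3=16; velocities now: v0=-1 v1=0 v2=1 v3=1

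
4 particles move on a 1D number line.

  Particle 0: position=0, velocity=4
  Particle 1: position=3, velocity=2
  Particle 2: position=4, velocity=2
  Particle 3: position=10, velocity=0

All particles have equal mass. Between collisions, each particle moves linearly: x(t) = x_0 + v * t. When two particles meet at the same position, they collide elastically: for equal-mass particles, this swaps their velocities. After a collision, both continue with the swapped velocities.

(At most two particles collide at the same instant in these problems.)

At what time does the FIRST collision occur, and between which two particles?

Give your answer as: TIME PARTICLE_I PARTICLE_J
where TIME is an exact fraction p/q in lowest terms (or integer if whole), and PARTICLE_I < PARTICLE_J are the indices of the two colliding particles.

Pair (0,1): pos 0,3 vel 4,2 -> gap=3, closing at 2/unit, collide at t=3/2
Pair (1,2): pos 3,4 vel 2,2 -> not approaching (rel speed 0 <= 0)
Pair (2,3): pos 4,10 vel 2,0 -> gap=6, closing at 2/unit, collide at t=3
Earliest collision: t=3/2 between 0 and 1

Answer: 3/2 0 1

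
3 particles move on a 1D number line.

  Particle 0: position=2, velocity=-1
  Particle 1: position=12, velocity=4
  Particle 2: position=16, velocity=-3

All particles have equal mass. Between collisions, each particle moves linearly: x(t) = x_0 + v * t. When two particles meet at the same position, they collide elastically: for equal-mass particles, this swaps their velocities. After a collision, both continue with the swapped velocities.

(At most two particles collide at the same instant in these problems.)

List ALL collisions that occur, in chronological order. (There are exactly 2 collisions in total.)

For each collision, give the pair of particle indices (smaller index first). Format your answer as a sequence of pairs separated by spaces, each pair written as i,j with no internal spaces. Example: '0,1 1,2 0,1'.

Answer: 1,2 0,1

Derivation:
Collision at t=4/7: particles 1 and 2 swap velocities; positions: p0=10/7 p1=100/7 p2=100/7; velocities now: v0=-1 v1=-3 v2=4
Collision at t=7: particles 0 and 1 swap velocities; positions: p0=-5 p1=-5 p2=40; velocities now: v0=-3 v1=-1 v2=4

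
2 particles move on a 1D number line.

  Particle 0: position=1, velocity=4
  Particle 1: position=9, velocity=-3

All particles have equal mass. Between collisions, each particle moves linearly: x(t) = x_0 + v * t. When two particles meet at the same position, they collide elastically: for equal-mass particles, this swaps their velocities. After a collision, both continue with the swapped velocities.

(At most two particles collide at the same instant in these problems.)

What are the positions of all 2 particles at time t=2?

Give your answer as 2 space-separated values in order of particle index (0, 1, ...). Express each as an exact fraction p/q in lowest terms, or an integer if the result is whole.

Answer: 3 9

Derivation:
Collision at t=8/7: particles 0 and 1 swap velocities; positions: p0=39/7 p1=39/7; velocities now: v0=-3 v1=4
Advance to t=2 (no further collisions before then); velocities: v0=-3 v1=4; positions = 3 9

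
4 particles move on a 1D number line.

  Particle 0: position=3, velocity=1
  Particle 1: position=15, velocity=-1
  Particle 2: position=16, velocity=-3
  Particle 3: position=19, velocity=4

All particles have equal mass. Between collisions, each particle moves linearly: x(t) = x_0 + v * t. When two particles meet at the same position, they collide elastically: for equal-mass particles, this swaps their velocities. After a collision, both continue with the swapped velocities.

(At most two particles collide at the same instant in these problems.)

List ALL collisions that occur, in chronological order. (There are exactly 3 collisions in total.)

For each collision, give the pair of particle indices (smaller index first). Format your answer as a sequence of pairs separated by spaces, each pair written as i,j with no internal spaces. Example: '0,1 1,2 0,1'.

Answer: 1,2 0,1 1,2

Derivation:
Collision at t=1/2: particles 1 and 2 swap velocities; positions: p0=7/2 p1=29/2 p2=29/2 p3=21; velocities now: v0=1 v1=-3 v2=-1 v3=4
Collision at t=13/4: particles 0 and 1 swap velocities; positions: p0=25/4 p1=25/4 p2=47/4 p3=32; velocities now: v0=-3 v1=1 v2=-1 v3=4
Collision at t=6: particles 1 and 2 swap velocities; positions: p0=-2 p1=9 p2=9 p3=43; velocities now: v0=-3 v1=-1 v2=1 v3=4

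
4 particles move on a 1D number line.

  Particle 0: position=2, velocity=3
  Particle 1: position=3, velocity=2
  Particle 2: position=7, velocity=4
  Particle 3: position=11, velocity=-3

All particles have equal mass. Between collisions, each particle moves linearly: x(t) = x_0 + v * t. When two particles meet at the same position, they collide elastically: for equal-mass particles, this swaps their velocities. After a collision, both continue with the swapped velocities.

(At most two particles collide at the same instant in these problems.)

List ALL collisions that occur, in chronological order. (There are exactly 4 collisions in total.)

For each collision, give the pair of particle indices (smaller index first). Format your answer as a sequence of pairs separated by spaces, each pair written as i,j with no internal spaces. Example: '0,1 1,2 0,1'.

Answer: 2,3 0,1 1,2 0,1

Derivation:
Collision at t=4/7: particles 2 and 3 swap velocities; positions: p0=26/7 p1=29/7 p2=65/7 p3=65/7; velocities now: v0=3 v1=2 v2=-3 v3=4
Collision at t=1: particles 0 and 1 swap velocities; positions: p0=5 p1=5 p2=8 p3=11; velocities now: v0=2 v1=3 v2=-3 v3=4
Collision at t=3/2: particles 1 and 2 swap velocities; positions: p0=6 p1=13/2 p2=13/2 p3=13; velocities now: v0=2 v1=-3 v2=3 v3=4
Collision at t=8/5: particles 0 and 1 swap velocities; positions: p0=31/5 p1=31/5 p2=34/5 p3=67/5; velocities now: v0=-3 v1=2 v2=3 v3=4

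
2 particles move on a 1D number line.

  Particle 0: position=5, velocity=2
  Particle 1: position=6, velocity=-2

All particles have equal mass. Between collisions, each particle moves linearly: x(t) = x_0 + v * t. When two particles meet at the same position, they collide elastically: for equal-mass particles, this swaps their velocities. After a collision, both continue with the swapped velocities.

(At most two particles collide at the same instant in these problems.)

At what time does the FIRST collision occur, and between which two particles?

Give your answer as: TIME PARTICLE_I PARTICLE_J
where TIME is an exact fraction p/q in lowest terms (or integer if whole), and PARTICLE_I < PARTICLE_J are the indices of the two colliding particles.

Pair (0,1): pos 5,6 vel 2,-2 -> gap=1, closing at 4/unit, collide at t=1/4
Earliest collision: t=1/4 between 0 and 1

Answer: 1/4 0 1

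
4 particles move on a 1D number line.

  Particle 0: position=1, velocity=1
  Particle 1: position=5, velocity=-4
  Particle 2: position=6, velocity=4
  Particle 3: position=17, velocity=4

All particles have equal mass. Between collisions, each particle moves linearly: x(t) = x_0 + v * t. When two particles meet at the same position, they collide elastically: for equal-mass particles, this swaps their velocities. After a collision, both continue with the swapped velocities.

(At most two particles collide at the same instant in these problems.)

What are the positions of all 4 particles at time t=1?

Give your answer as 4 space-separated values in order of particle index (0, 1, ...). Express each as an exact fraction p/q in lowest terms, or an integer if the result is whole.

Answer: 1 2 10 21

Derivation:
Collision at t=4/5: particles 0 and 1 swap velocities; positions: p0=9/5 p1=9/5 p2=46/5 p3=101/5; velocities now: v0=-4 v1=1 v2=4 v3=4
Advance to t=1 (no further collisions before then); velocities: v0=-4 v1=1 v2=4 v3=4; positions = 1 2 10 21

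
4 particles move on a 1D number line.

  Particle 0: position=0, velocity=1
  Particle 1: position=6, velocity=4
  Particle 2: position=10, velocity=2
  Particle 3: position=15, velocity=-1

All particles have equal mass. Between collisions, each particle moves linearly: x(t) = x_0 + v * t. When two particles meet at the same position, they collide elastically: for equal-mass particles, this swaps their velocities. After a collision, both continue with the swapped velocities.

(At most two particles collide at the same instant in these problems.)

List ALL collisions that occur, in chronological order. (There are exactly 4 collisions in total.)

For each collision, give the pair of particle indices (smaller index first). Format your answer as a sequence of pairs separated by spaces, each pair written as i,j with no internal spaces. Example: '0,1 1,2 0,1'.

Answer: 2,3 1,2 2,3 0,1

Derivation:
Collision at t=5/3: particles 2 and 3 swap velocities; positions: p0=5/3 p1=38/3 p2=40/3 p3=40/3; velocities now: v0=1 v1=4 v2=-1 v3=2
Collision at t=9/5: particles 1 and 2 swap velocities; positions: p0=9/5 p1=66/5 p2=66/5 p3=68/5; velocities now: v0=1 v1=-1 v2=4 v3=2
Collision at t=2: particles 2 and 3 swap velocities; positions: p0=2 p1=13 p2=14 p3=14; velocities now: v0=1 v1=-1 v2=2 v3=4
Collision at t=15/2: particles 0 and 1 swap velocities; positions: p0=15/2 p1=15/2 p2=25 p3=36; velocities now: v0=-1 v1=1 v2=2 v3=4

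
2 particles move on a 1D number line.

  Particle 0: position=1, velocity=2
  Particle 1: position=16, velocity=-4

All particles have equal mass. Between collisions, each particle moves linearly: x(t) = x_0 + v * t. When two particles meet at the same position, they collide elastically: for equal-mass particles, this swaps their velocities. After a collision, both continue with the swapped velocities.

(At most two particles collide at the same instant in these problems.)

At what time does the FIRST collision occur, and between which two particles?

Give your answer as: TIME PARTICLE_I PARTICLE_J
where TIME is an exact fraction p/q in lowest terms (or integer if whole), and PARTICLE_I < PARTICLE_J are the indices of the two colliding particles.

Answer: 5/2 0 1

Derivation:
Pair (0,1): pos 1,16 vel 2,-4 -> gap=15, closing at 6/unit, collide at t=5/2
Earliest collision: t=5/2 between 0 and 1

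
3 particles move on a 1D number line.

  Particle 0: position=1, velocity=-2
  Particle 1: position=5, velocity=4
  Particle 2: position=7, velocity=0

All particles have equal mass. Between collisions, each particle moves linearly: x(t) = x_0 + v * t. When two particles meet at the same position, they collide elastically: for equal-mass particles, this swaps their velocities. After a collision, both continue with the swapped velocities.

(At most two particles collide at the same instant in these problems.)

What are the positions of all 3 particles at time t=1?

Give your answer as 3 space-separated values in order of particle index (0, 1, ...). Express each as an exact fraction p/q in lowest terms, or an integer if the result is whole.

Answer: -1 7 9

Derivation:
Collision at t=1/2: particles 1 and 2 swap velocities; positions: p0=0 p1=7 p2=7; velocities now: v0=-2 v1=0 v2=4
Advance to t=1 (no further collisions before then); velocities: v0=-2 v1=0 v2=4; positions = -1 7 9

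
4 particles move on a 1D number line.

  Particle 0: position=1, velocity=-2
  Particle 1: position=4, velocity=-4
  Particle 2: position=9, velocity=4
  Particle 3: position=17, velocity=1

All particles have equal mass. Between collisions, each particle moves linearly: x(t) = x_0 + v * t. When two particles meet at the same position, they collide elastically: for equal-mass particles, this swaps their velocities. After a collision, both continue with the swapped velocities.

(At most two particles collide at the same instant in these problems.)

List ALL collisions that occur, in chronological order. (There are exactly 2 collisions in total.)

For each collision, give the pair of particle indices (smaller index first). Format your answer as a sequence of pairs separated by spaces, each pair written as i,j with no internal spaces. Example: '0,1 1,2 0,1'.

Answer: 0,1 2,3

Derivation:
Collision at t=3/2: particles 0 and 1 swap velocities; positions: p0=-2 p1=-2 p2=15 p3=37/2; velocities now: v0=-4 v1=-2 v2=4 v3=1
Collision at t=8/3: particles 2 and 3 swap velocities; positions: p0=-20/3 p1=-13/3 p2=59/3 p3=59/3; velocities now: v0=-4 v1=-2 v2=1 v3=4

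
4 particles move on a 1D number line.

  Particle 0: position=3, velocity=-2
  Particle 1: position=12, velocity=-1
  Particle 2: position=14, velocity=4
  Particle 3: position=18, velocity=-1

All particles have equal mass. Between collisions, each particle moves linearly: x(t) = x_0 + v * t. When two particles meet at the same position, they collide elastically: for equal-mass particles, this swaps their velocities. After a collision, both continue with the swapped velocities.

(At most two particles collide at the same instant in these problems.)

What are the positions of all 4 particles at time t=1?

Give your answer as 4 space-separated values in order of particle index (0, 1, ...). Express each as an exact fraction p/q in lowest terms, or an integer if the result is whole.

Collision at t=4/5: particles 2 and 3 swap velocities; positions: p0=7/5 p1=56/5 p2=86/5 p3=86/5; velocities now: v0=-2 v1=-1 v2=-1 v3=4
Advance to t=1 (no further collisions before then); velocities: v0=-2 v1=-1 v2=-1 v3=4; positions = 1 11 17 18

Answer: 1 11 17 18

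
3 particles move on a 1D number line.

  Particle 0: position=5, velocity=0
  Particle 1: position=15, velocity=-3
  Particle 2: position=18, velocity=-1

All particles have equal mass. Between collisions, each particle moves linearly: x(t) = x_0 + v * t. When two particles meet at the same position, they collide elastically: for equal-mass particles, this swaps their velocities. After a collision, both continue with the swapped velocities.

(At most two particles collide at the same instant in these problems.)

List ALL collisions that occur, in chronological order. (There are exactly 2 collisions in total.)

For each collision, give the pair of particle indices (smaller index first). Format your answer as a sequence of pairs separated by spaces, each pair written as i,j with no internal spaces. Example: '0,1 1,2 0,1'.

Answer: 0,1 1,2

Derivation:
Collision at t=10/3: particles 0 and 1 swap velocities; positions: p0=5 p1=5 p2=44/3; velocities now: v0=-3 v1=0 v2=-1
Collision at t=13: particles 1 and 2 swap velocities; positions: p0=-24 p1=5 p2=5; velocities now: v0=-3 v1=-1 v2=0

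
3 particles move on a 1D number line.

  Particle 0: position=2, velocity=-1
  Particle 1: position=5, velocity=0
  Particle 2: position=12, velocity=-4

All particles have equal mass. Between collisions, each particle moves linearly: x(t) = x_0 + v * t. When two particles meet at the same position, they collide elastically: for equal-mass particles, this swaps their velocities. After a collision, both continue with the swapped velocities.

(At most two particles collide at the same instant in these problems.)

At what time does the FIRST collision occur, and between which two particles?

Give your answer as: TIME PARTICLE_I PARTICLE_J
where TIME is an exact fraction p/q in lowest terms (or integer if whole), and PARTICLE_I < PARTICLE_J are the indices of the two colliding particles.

Answer: 7/4 1 2

Derivation:
Pair (0,1): pos 2,5 vel -1,0 -> not approaching (rel speed -1 <= 0)
Pair (1,2): pos 5,12 vel 0,-4 -> gap=7, closing at 4/unit, collide at t=7/4
Earliest collision: t=7/4 between 1 and 2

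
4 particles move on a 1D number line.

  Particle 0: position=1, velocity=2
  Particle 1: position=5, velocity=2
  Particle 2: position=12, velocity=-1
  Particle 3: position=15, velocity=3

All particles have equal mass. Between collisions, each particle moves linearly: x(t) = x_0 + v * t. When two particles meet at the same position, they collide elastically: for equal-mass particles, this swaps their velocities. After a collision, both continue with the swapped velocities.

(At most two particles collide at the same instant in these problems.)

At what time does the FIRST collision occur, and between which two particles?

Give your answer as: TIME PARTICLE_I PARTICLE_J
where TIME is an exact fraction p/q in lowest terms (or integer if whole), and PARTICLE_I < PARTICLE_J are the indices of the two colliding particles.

Answer: 7/3 1 2

Derivation:
Pair (0,1): pos 1,5 vel 2,2 -> not approaching (rel speed 0 <= 0)
Pair (1,2): pos 5,12 vel 2,-1 -> gap=7, closing at 3/unit, collide at t=7/3
Pair (2,3): pos 12,15 vel -1,3 -> not approaching (rel speed -4 <= 0)
Earliest collision: t=7/3 between 1 and 2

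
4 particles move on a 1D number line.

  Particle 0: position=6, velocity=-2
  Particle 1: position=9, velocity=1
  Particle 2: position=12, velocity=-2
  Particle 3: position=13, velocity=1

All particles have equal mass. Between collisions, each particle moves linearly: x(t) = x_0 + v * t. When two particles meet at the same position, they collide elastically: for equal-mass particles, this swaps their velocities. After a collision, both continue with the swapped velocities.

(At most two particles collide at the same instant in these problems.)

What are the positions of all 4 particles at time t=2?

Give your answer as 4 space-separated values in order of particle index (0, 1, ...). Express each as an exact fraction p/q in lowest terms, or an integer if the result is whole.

Answer: 2 8 11 15

Derivation:
Collision at t=1: particles 1 and 2 swap velocities; positions: p0=4 p1=10 p2=10 p3=14; velocities now: v0=-2 v1=-2 v2=1 v3=1
Advance to t=2 (no further collisions before then); velocities: v0=-2 v1=-2 v2=1 v3=1; positions = 2 8 11 15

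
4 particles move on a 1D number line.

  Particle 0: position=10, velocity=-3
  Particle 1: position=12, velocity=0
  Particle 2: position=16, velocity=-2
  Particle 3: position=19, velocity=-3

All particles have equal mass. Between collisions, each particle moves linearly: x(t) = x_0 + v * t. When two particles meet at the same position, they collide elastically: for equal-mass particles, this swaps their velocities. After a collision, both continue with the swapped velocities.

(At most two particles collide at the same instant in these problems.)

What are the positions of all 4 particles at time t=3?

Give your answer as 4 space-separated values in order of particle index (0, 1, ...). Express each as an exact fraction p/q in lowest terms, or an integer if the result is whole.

Answer: 1 10 10 12

Derivation:
Collision at t=2: particles 1 and 2 swap velocities; positions: p0=4 p1=12 p2=12 p3=13; velocities now: v0=-3 v1=-2 v2=0 v3=-3
Collision at t=7/3: particles 2 and 3 swap velocities; positions: p0=3 p1=34/3 p2=12 p3=12; velocities now: v0=-3 v1=-2 v2=-3 v3=0
Collision at t=3: particles 1 and 2 swap velocities; positions: p0=1 p1=10 p2=10 p3=12; velocities now: v0=-3 v1=-3 v2=-2 v3=0
Advance to t=3 (no further collisions before then); velocities: v0=-3 v1=-3 v2=-2 v3=0; positions = 1 10 10 12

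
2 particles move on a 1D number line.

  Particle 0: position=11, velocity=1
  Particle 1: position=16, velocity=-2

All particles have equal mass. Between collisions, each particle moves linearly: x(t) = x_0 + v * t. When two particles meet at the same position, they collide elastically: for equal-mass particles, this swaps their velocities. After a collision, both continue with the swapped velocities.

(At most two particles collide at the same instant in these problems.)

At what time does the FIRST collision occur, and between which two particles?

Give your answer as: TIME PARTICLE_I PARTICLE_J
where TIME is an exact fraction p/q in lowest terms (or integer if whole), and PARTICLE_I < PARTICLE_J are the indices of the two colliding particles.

Answer: 5/3 0 1

Derivation:
Pair (0,1): pos 11,16 vel 1,-2 -> gap=5, closing at 3/unit, collide at t=5/3
Earliest collision: t=5/3 between 0 and 1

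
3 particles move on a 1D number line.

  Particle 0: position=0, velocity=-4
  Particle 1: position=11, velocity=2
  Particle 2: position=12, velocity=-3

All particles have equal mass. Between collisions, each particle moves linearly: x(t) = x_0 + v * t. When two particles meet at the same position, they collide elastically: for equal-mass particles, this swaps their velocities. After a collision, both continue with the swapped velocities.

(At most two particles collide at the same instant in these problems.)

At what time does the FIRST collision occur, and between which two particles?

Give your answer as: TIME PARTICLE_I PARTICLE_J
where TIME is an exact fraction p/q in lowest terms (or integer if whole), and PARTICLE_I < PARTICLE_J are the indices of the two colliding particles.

Pair (0,1): pos 0,11 vel -4,2 -> not approaching (rel speed -6 <= 0)
Pair (1,2): pos 11,12 vel 2,-3 -> gap=1, closing at 5/unit, collide at t=1/5
Earliest collision: t=1/5 between 1 and 2

Answer: 1/5 1 2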